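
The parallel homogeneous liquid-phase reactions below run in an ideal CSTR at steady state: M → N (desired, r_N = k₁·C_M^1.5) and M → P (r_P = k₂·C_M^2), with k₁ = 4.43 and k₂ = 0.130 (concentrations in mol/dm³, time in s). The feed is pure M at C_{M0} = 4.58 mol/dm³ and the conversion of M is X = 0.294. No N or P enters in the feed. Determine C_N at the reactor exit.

Exit C_M = C_{M0}(1−X) = 4.58×0.706 = 3.233 mol/dm³.
Rates in a CSTR are evaluated at the outlet concentration: r_N = 4.43×3.233^1.5 = 25.76, r_P = 0.130×3.233^2 = 1.359.
Fraction of consumed M going to N: r_N/(r_N+r_P) = 0.9499.
C_N = 0.9499·C_{M0}·X = 0.9499×4.58×0.294 = 1.28 mol/dm³.

1.28 mol/dm³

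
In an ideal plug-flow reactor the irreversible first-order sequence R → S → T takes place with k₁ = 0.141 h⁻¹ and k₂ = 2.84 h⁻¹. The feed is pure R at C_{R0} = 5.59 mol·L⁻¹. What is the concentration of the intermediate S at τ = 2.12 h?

0.216 mol·L⁻¹

For first-order series with pure R initially, C_S(τ) = k₁C_{R0}/(k₂−k₁)·(e^(−k₁τ) − e^(−k₂τ)).
e^(−k₁τ) = e^(−0.141×2.12) = e^(−0.2989) = 0.7416; e^(−k₂τ) = e^(−6.021) = 0.002428.
C_S = 0.141×5.59/(2.84−0.141) × (0.7416−0.002428) = 0.2920×0.7392 = 0.2159 mol·L⁻¹.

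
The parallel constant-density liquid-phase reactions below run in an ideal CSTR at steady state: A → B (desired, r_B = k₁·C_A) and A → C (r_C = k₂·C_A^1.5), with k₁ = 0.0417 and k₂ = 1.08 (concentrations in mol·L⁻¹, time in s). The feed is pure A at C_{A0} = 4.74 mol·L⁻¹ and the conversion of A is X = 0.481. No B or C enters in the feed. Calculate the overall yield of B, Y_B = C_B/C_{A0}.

0.0116

Exit C_A = C_{A0}(1−X) = 4.74×0.519 = 2.460 mol·L⁻¹.
Rates in a CSTR are evaluated at the outlet concentration: r_B = 0.0417×2.460 = 0.1026, r_C = 1.08×2.460^1.5 = 4.167.
Fraction of consumed A going to B: r_B/(r_B+r_C) = 0.02403.
C_B = 0.02403·C_{A0}·X = 0.02403×4.74×0.481 = 0.0548 mol·L⁻¹; Y_B = C_B/C_{A0} = 0.0116.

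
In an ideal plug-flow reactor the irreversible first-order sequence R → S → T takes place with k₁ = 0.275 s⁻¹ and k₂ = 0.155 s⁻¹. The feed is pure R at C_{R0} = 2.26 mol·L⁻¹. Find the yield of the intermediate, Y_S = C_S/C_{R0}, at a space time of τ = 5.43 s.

For first-order series with pure R initially, C_S(τ) = k₁C_{R0}/(k₂−k₁)·(e^(−k₁τ) − e^(−k₂τ)).
e^(−k₁τ) = e^(−0.275×5.43) = e^(−1.493) = 0.2246; e^(−k₂τ) = e^(−0.8416) = 0.4310.
C_S = 0.275×2.26/(0.155−0.275) × (0.2246−0.4310) = (-5.179)×(-0.2064) = 1.069 mol·L⁻¹.
Y_S = C_S/C_{R0} = 1.069/2.26 = 0.473.

0.473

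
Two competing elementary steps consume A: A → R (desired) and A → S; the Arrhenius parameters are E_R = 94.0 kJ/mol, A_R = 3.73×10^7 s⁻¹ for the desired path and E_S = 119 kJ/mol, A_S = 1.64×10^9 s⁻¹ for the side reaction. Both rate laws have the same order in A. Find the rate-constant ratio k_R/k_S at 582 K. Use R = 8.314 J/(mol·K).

k_R/k_S = (A_R/A_S)·exp[−(E_R−E_S)/(RT)] = (A_R/A_S)·exp[(E_S−E_R)/(RT)].
(E_S−E_R)/(RT) = (119−94.0)×10³/(8.314×582) = 25000/4839 = 5.167.
k_R/k_S = (3.73×10^7/1.64×10^9)·exp(5.167) = 0.02274 × 175.3 = 3.99.
Since E_R < E_S, lowering the temperature improves selectivity toward R.

3.99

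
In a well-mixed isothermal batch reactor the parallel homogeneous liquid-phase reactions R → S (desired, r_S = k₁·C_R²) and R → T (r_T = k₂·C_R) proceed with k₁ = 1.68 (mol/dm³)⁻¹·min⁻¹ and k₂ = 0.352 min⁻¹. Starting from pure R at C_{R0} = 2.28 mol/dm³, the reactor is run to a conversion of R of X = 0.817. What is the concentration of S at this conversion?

1.57 mol/dm³

C_R = C_{R0}(1−X) = 0.4172 mol/dm³.
Along a PFR/batch, dC_T/dC_R = −r_T/(r_S+r_T) = −k₂/(k₂+k₁·C_R).
Integrating from C_{R0} to C_R: C_T = (0.352/1.68)·ln[(0.352+1.68·2.28)/(0.352+1.68·0.417)] = 0.2095·ln(4.182/1.053) = 0.2890 mol/dm³.
Then C_S = (C_{R0}−C_R) − C_T = 1.863 − 0.2890 = 1.574 mol/dm³.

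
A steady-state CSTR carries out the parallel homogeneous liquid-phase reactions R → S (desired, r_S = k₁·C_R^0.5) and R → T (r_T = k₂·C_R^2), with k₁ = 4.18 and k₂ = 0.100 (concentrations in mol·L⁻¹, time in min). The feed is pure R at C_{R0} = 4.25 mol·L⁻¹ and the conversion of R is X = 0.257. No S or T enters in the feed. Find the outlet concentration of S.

Exit C_R = C_{R0}(1−X) = 4.25×0.743 = 3.158 mol·L⁻¹.
A CSTR operates uniformly at the exit composition, giving r_S = 7.428 and r_T = 0.9971 (each k·C_R^n at C_R = 3.158).
Fraction of consumed R going to S: r_S/(r_S+r_T) = 0.8816.
C_S = 0.8816·C_{R0}·X = 0.8816×4.25×0.257 = 0.963 mol·L⁻¹.

0.963 mol·L⁻¹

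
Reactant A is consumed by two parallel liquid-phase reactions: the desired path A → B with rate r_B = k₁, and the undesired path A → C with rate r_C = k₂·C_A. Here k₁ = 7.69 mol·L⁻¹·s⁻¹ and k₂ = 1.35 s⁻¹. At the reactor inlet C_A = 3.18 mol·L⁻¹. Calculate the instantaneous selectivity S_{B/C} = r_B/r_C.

1.79

S_{B/C} = r_B/r_C = (k₁)/(k₂·C_A) = (k₁/k₂)·C_A⁻¹.
= (7.69) / (1.35×3.180) = 7.690/4.293 = 1.79.
The undesired path is higher order in A, so low C_A (CSTR or dilute feed) favours B.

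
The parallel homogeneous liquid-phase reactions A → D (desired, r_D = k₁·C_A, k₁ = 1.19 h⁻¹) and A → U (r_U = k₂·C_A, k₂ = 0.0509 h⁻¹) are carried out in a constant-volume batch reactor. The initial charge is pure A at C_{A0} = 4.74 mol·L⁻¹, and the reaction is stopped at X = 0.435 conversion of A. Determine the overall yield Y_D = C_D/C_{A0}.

0.417

C_A = C_{A0}(1−X) = 2.678 mol·L⁻¹.
Both paths are first order in A, so the instantaneous fraction to D is constant: dC_D/d(−C_A) = k₁/(k₁+k₂) = 0.9590.
C_D = 0.9590·(C_{A0}−C_A) = 0.9590×2.062 = 1.98 mol·L⁻¹.
Y_D = C_D/C_{A0} = 1.977/4.74 = 0.417.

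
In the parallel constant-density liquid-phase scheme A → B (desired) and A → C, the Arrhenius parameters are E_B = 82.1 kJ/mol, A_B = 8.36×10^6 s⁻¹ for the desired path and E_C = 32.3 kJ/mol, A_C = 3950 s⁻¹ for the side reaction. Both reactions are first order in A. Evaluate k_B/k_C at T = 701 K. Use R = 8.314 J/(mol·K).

0.412

Since both paths have the same order in A, the concentration cancels and S_{B/C} = k_B/k_C = (A_B/A_C)·exp[(E_C−E_B)/(RT)].
(E_C−E_B)/(RT) = (32.3−82.1)×10³/(8.314×701) = -49800/5828 = -8.545.
k_B/k_C = (8.36×10^6/3950)·exp(-8.545) = 2116 × 1.946×10^-4 = 0.412.
Since E_B > E_C, raising the temperature improves selectivity toward B.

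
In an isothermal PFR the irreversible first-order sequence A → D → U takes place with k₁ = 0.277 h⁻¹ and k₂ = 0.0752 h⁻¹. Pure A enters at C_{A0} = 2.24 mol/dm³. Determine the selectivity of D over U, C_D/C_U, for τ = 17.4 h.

0.569

Solving the coupled first-order balances gives C_D(τ) = [k₁/(k₂−k₁)]·C_{A0}·(e^(−k₁τ) − e^(−k₂τ)).
e^(−k₁τ) = e^(−0.277×17.4) = e^(−4.820) = 0.008068; e^(−k₂τ) = e^(−1.308) = 0.2702.
C_D = 0.277×2.24/(0.0752−0.277) × (0.008068−0.2702) = (-3.075)×(-0.2622) = 0.8061 mol/dm³.
C_A = C_{A0}e^(−k₁τ) = 0.01807 mol/dm³, so C_U = C_{A0}−C_A−C_D = 1.416 mol/dm³; C_D/C_U = 0.569.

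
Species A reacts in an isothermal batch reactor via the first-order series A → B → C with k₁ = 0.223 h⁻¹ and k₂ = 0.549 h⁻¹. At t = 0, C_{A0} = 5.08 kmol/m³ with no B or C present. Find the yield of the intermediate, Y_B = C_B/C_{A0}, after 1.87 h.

0.206

Solving the coupled first-order balances gives C_B(t) = [k₁/(k₂−k₁)]·C_{A0}·(e^(−k₁t) − e^(−k₂t)).
e^(−k₁t) = e^(−0.223×1.87) = e^(−0.4170) = 0.6590; e^(−k₂t) = e^(−1.027) = 0.3582.
C_B = 0.223×5.08/(0.549−0.223) × (0.6590−0.3582) = 3.475×0.3008 = 1.045 kmol/m³.
Y_B = C_B/C_{A0} = 1.045/5.08 = 0.206.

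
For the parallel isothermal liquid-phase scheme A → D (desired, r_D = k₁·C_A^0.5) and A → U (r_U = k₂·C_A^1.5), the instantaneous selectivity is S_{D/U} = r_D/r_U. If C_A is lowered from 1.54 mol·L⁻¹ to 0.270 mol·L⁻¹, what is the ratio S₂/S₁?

5.70

S_{D/U} = (k₁/k₂)·C_A⁻¹, so S₂/S₁ = (C_{A,2}/C_{A,1})⁻¹.
= 1.54/0.270 = 5.70.
Selectivity toward D rises as C_A falls — low-concentration operation is favoured.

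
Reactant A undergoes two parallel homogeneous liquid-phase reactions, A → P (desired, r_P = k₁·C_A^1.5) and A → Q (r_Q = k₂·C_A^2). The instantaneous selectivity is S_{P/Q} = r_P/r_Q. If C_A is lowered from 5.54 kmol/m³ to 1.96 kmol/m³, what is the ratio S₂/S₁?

1.68

S_{P/Q} = (k₁/k₂)·C_A^-0.5, so S₂/S₁ = (C_{A,2}/C_{A,1})^-0.5.
= (1.96/5.54)^(-0.5) = (0.3538)^(-0.5) = 1.68.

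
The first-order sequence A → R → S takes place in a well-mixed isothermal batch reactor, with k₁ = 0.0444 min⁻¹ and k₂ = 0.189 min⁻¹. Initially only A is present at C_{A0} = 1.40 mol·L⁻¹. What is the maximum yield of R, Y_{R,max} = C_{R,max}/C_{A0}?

For a first-order series the maximum intermediate yield is C_{R,max}/C_{A0} = (k₁/k₂)^[k₂/(k₂−k₁)].
= (0.0444/0.189)^(0.189/(0.189−0.0444)) = (0.2349)^(1.307) = 0.1506.

0.151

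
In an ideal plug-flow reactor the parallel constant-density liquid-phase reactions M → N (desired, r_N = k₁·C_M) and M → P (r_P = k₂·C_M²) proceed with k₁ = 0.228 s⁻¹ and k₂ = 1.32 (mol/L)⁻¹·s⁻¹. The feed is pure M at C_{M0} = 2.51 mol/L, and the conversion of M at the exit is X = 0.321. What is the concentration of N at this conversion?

0.0617 mol/L

C_M = C_{M0}(1−X) = 1.704 mol/L.
Along a PFR/batch, dC_N/dC_M = −r_N/(r_N+r_P) = −k₁/(k₁+k₂·C_M).
Integrating from C_{M0} to C_M: C_N = (0.228/1.32)·ln[(0.228+1.32·2.51)/(0.228+1.32·1.70)] = 0.1727·ln(3.541/2.478) = 0.06169 mol/L.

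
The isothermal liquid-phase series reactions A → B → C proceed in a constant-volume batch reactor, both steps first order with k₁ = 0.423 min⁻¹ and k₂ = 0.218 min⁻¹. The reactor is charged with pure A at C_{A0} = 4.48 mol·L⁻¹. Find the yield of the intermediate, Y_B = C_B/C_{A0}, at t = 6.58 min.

For first-order series with pure A initially, C_B(t) = k₁C_{A0}/(k₂−k₁)·(e^(−k₁t) − e^(−k₂t)).
e^(−k₁t) = e^(−0.423×6.58) = e^(−2.783) = 0.06183; e^(−k₂t) = e^(−1.434) = 0.2382.
C_B = 0.423×4.48/(0.218−0.423) × (0.06183−0.2382) = (-9.244)×(-0.1764) = 1.631 mol·L⁻¹.
Y_B = C_B/C_{A0} = 1.631/4.48 = 0.364.

0.364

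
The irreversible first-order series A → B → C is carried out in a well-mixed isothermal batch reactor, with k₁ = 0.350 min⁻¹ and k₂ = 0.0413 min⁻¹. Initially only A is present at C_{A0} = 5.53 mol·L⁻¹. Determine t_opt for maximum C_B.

For first-order series the maximum of C_B occurs at t_opt = ln(k₂/k₁)/(k₂−k₁).
= ln(0.0413/0.350)/(0.0413−0.350) = ln(0.1180)/-0.3087 = -2.137/-0.3087 = 6.92 min.

6.92 min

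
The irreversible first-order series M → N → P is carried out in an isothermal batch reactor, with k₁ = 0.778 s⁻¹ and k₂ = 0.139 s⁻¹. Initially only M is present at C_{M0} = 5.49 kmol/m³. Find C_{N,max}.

3.77 kmol/m³

Evaluating C_N at t_opt = ln(k₂/k₁)/(k₂−k₁) gives C_{N,max}/C_{M0} = (k₁/k₂)^[k₂/(k₂−k₁)].
= (0.778/0.139)^(0.139/(0.139−0.778)) = (5.597)^(-0.2175) = 0.6875.
C_{N,max} = 0.6875×5.49 = 3.77 kmol/m³.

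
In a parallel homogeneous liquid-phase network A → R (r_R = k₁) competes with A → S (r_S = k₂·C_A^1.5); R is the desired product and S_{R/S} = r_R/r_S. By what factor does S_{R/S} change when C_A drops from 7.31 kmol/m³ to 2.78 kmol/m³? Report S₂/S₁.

4.26

S_{R/S} = (k₁/k₂)·C_A^-1.5, so S₂/S₁ = (C_{A,2}/C_{A,1})^-1.5.
= (2.78/7.31)^(-1.5) = (0.3803)^(-1.5) = 4.26.
Selectivity toward R rises as C_A falls — low-concentration operation is favoured.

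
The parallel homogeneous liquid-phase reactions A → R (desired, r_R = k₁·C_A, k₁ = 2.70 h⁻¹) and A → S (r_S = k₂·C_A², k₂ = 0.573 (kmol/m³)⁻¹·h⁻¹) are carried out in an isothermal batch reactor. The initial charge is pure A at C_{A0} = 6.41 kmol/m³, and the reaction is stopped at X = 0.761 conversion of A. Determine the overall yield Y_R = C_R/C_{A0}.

C_A = C_{A0}(1−X) = 1.532 kmol/m³.
Along a PFR/batch, dC_R/dC_A = −r_R/(r_R+r_S) = −k₁/(k₁+k₂·C_A).
Integrating from C_{A0} to C_A: C_R = (2.70/0.573)·ln[(2.70+0.573·6.41)/(2.70+0.573·1.53)] = 4.712·ln(6.373/3.578) = 2.720 kmol/m³.
Y_R = C_R/C_{A0} = 2.720/6.41 = 0.424.

0.424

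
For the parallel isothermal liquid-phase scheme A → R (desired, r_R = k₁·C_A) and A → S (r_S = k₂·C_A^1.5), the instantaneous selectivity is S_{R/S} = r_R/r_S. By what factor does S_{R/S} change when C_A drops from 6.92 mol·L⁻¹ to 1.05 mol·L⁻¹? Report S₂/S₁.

S_{R/S} = (k₁/k₂)·C_A^-0.5, so S₂/S₁ = (C_{A,2}/C_{A,1})^-0.5.
= (1.05/6.92)^(-0.5) = (0.1517)^(-0.5) = 2.57.
Selectivity toward R rises as C_A falls — low-concentration operation is favoured.

2.57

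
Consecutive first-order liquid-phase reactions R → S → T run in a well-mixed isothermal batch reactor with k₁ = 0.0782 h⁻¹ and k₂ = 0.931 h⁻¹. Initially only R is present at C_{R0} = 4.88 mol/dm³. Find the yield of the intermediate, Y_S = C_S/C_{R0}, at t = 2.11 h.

Solving the coupled first-order balances gives C_S(t) = [k₁/(k₂−k₁)]·C_{R0}·(e^(−k₁t) − e^(−k₂t)).
e^(−k₁t) = e^(−0.0782×2.11) = e^(−0.1650) = 0.8479; e^(−k₂t) = e^(−1.964) = 0.1402.
C_S = 0.0782×4.88/(0.931−0.0782) × (0.8479−0.1402) = 0.4475×0.7077 = 0.3167 mol/dm³.
Y_S = C_S/C_{R0} = 0.3167/4.88 = 0.0649.

0.0649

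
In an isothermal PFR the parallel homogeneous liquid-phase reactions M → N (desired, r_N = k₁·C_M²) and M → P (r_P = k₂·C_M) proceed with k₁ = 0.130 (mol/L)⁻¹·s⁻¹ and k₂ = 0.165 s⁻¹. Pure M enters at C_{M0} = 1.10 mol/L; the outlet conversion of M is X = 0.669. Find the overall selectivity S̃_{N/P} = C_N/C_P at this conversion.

0.559

C_M = C_{M0}(1−X) = 0.3641 mol/L.
Along a PFR/batch, dC_P/dC_M = −r_P/(r_N+r_P) = −k₂/(k₂+k₁·C_M).
Integrating from C_{M0} to C_M: C_P = (0.165/0.130)·ln[(0.165+0.130·1.10)/(0.165+0.130·0.364)] = 1.269·ln(0.3080/0.2123) = 0.4721 mol/L.
Then C_N = (C_{M0}−C_M) − C_P = 0.7359 − 0.4721 = 0.2638 mol/L.
S̃_{N/P} = C_N/C_P = 0.2638/0.4721 = 0.559.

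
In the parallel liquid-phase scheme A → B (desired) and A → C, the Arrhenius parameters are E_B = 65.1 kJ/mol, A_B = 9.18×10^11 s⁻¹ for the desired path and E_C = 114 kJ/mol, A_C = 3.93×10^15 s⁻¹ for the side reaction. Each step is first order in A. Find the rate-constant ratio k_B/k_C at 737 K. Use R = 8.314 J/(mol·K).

0.683

k_B/k_C = (A_B/A_C)·exp[−(E_B−E_C)/(RT)] = (A_B/A_C)·exp[(E_C−E_B)/(RT)].
(E_C−E_B)/(RT) = (114−65.1)×10³/(8.314×737) = 48900/6127 = 7.981.
k_B/k_C = (9.18×10^11/3.93×10^15)·exp(7.981) = 2.336×10^-4 × 2923 = 0.683.
Since E_B < E_C, lowering the temperature improves selectivity toward B.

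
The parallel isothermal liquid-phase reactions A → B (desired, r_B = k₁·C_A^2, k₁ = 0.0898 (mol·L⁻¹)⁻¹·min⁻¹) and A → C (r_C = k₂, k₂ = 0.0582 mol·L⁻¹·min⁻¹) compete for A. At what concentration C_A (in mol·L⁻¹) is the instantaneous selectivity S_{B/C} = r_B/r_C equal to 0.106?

0.262 mol·L⁻¹

S_{B/C} = (k₁/k₂)·C_A^2 ⇒ C_A = (S·k₂/k₁)^(0.5).
= (0.106×0.0582/0.0898)^(0.5) = (0.06870)^(0.5) = 0.262 mol·L⁻¹.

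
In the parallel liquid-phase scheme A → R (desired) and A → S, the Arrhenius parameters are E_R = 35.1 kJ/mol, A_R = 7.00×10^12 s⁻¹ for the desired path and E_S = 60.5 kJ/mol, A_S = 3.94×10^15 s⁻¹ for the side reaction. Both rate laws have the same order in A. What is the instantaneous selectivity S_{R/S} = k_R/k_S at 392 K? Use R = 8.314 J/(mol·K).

4.31

Since both paths have the same order in A, the concentration cancels and S_{R/S} = k_R/k_S = (A_R/A_S)·exp[(E_S−E_R)/(RT)].
(E_S−E_R)/(RT) = (60.5−35.1)×10³/(8.314×392) = 25400/3259 = 7.794.
k_R/k_S = (7.00×10^12/3.94×10^15)·exp(7.794) = 0.001777 × 2425 = 4.31.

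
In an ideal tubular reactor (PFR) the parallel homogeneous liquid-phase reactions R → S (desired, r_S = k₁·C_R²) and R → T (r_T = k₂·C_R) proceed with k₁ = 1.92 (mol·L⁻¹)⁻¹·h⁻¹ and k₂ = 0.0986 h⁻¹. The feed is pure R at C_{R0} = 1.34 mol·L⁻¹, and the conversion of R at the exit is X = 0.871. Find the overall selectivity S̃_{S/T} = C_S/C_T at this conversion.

11.5

C_R = C_{R0}(1−X) = 0.1729 mol·L⁻¹.
Along a PFR/batch, dC_T/dC_R = −r_T/(r_S+r_T) = −k₂/(k₂+k₁·C_R).
Integrating from C_{R0} to C_R: C_T = (0.0986/1.92)·ln[(0.0986+1.92·1.34)/(0.0986+1.92·0.173)] = 0.05135·ln(2.671/0.4305) = 0.09374 mol·L⁻¹.
Then C_S = (C_{R0}−C_R) − C_T = 1.167 − 0.09374 = 1.073 mol·L⁻¹.
S̃_{S/T} = C_S/C_T = 1.073/0.09374 = 11.5.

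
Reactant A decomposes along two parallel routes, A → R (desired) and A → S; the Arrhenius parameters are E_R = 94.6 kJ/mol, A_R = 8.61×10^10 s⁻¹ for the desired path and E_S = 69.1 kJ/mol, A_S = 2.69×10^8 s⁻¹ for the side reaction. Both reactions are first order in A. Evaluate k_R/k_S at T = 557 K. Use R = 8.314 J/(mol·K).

1.30

Since both paths have the same order in A, the concentration cancels and S_{R/S} = k_R/k_S = (A_R/A_S)·exp[(E_S−E_R)/(RT)].
(E_S−E_R)/(RT) = (69.1−94.6)×10³/(8.314×557) = -25500/4631 = -5.506.
k_R/k_S = (8.61×10^10/2.69×10^8)·exp(-5.506) = 320.1 × 0.004060 = 1.30.
Since E_R > E_S, raising the temperature improves selectivity toward R.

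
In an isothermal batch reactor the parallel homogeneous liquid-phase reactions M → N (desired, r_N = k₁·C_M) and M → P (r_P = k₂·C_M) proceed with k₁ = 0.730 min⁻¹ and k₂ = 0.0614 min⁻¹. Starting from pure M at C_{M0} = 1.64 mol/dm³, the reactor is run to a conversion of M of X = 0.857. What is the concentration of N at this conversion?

C_M = C_{M0}(1−X) = 0.2345 mol/dm³.
Both paths are first order in M, so the instantaneous fraction to N is constant: dC_N/d(−C_M) = k₁/(k₁+k₂) = 0.9224.
C_N = 0.9224·(C_{M0}−C_M) = 0.9224×1.405 = 1.30 mol/dm³.

1.30 mol/dm³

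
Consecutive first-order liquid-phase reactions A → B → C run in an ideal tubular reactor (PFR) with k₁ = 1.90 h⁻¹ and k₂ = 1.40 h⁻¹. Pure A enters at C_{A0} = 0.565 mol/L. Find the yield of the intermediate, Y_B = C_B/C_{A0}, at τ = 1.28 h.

0.299

The intermediate concentration in a first-order A→B→C sequence is C_B = k₁C_{A0}(e^(−k₁τ) − e^(−k₂τ))/(k₂−k₁).
e^(−k₁τ) = e^(−1.90×1.28) = e^(−2.432) = 0.08786; e^(−k₂τ) = e^(−1.792) = 0.1666.
C_B = 1.90×0.565/(1.40−1.90) × (0.08786−0.1666) = (-2.147)×(-0.07877) = 0.1691 mol/L.
Y_B = C_B/C_{A0} = 0.1691/0.565 = 0.299.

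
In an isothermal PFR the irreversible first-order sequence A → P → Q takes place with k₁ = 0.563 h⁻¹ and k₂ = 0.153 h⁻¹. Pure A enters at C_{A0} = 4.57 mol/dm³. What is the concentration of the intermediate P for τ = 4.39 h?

The intermediate concentration in a first-order A→B→C sequence is C_P = k₁C_{A0}(e^(−k₁τ) − e^(−k₂τ))/(k₂−k₁).
e^(−k₁τ) = e^(−0.563×4.39) = e^(−2.472) = 0.08445; e^(−k₂τ) = e^(−0.6717) = 0.5109.
C_P = 0.563×4.57/(0.153−0.563) × (0.08445−0.5109) = (-6.275)×(-0.4264) = 2.676 mol/dm³.

2.68 mol/dm³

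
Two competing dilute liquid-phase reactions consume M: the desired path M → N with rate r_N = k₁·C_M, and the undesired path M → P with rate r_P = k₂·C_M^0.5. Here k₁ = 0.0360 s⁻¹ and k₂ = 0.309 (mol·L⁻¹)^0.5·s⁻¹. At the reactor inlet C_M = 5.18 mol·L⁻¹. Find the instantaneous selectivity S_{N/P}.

0.265

S_{N/P} = r_N/r_P = (k₁·C_M)/(k₂·C_M^0.5) = (k₁/k₂)·C_M^0.5.
= (0.0360×5.180) / (0.309×5.180^0.5) = 0.1865/0.7033 = 0.265.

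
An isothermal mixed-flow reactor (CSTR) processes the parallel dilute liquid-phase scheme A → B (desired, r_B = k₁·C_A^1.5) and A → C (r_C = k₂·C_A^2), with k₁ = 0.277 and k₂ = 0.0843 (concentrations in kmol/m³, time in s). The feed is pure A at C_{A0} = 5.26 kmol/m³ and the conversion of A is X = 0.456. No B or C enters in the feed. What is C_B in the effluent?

Exit C_A = C_{A0}(1−X) = 5.26×0.544 = 2.861 kmol/m³.
Rates in a CSTR are evaluated at the outlet concentration: r_B = 0.277×2.861^1.5 = 1.341, r_C = 0.0843×2.861^2 = 0.6902.
Fraction of consumed A going to B: r_B/(r_B+r_C) = 0.6602.
C_B = 0.6602·C_{A0}·X = 0.6602×5.26×0.456 = 1.58 kmol/m³.

1.58 kmol/m³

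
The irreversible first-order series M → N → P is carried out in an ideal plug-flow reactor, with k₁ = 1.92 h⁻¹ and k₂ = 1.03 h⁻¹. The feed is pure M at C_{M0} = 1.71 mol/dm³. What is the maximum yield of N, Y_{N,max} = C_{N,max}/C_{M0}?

0.486

At the optimum, C_{N,max}/C_{M0} = (k₁/k₂)^[k₂/(k₂−k₁)].
= (1.92/1.03)^(1.03/(1.03−1.92)) = (1.864)^(-1.157) = 0.4864.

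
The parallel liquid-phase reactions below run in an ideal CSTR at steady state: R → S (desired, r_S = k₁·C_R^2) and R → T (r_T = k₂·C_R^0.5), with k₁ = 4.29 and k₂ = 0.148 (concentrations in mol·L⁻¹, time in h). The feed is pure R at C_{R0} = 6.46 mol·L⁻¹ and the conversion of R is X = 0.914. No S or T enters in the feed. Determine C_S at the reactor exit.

5.45 mol·L⁻¹

Exit C_R = C_{R0}(1−X) = 6.46×0.0860 = 0.5556 mol·L⁻¹.
In a CSTR the entire volume is at exit conditions, so r_S = 4.29×0.5556^2 = 1.324 and r_T = 0.148×0.5556^0.5 = 0.1103.
Fraction of consumed R going to S: r_S/(r_S+r_T) = 0.9231.
C_S = 0.9231·C_{R0}·X = 0.9231×6.46×0.914 = 5.45 mol·L⁻¹.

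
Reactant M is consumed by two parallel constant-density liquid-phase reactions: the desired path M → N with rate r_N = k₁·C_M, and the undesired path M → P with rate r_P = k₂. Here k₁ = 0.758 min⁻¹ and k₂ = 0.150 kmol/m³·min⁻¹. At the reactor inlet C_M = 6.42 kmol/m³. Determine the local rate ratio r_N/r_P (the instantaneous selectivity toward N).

32.4

S_{N/P} = r_N/r_P = (k₁·C_M)/(k₂) = (k₁/k₂)·C_M.
= (0.758×6.420) / (0.150) = 4.866/0.1500 = 32.4.
Since the desired path is higher order in M, keeping C_M high (PFR or concentrated feed) favours N.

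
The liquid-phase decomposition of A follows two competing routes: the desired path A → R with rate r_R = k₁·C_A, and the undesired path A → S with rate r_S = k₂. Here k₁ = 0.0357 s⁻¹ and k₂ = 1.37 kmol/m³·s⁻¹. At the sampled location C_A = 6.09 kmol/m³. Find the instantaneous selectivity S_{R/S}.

0.159

S_{R/S} = r_R/r_S = (k₁·C_A)/(k₂) = (k₁/k₂)·C_A.
= (0.0357×6.090) / (1.37) = 0.2174/1.370 = 0.159.
Since the desired path is higher order in A, keeping C_A high (PFR or concentrated feed) favours R.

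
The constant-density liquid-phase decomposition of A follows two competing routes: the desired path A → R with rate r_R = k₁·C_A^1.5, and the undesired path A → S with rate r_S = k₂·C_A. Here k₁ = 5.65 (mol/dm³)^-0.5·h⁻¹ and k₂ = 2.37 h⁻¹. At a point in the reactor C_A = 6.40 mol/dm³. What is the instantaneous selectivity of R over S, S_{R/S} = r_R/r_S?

S_{R/S} = r_R/r_S = (k₁·C_A^1.5)/(k₂·C_A) = (k₁/k₂)·C_A^0.5.
= (5.65×6.400^1.5) / (2.37×6.400) = 91.48/15.17 = 6.03.

6.03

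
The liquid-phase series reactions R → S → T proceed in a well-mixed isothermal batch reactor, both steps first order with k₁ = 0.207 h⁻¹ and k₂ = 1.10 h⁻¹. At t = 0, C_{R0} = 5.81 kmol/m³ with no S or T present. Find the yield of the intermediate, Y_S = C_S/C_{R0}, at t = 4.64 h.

0.0873

For first-order series with pure R initially, C_S(t) = k₁C_{R0}/(k₂−k₁)·(e^(−k₁t) − e^(−k₂t)).
e^(−k₁t) = e^(−0.207×4.64) = e^(−0.9605) = 0.3827; e^(−k₂t) = e^(−5.104) = 0.006072.
C_S = 0.207×5.81/(1.10−0.207) × (0.3827−0.006072) = 1.347×0.3766 = 0.5072 kmol/m³.
Y_S = C_S/C_{R0} = 0.5072/5.81 = 0.0873.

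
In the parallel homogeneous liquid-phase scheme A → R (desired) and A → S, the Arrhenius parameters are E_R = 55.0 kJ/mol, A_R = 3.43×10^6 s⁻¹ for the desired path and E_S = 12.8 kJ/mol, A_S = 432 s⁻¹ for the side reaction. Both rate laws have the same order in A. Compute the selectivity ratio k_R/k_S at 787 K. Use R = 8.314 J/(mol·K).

12.6

With equal orders, S_{R/S} = k_R/k_S = (A_R/A_S)·exp[(E_S−E_R)/(RT)].
(E_S−E_R)/(RT) = (12.8−55.0)×10³/(8.314×787) = -42200/6543 = -6.450.
k_R/k_S = (3.43×10^6/432)·exp(-6.450) = 7940 × 0.001581 = 12.6.
Since E_R > E_S, raising the temperature improves selectivity toward R.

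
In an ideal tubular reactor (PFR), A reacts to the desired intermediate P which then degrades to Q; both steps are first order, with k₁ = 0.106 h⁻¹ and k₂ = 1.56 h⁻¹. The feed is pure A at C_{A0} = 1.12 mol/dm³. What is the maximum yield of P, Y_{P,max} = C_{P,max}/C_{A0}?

At the optimum, C_{P,max}/C_{A0} = (k₁/k₂)^[k₂/(k₂−k₁)].
= (0.106/1.56)^(1.56/(1.56−0.106)) = (0.06795)^(1.073) = 0.05585.

0.0559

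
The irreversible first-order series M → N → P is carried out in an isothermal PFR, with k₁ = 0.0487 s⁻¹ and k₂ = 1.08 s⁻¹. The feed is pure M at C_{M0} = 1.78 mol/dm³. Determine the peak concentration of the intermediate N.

For a first-order series the maximum intermediate yield is C_{N,max}/C_{M0} = (k₁/k₂)^[k₂/(k₂−k₁)].
= (0.0487/1.08)^(1.08/(1.08−0.0487)) = (0.04509)^(1.047) = 0.03895.
C_{N,max} = 0.03895×1.78 = 0.0693 mol/dm³.

0.0693 mol/dm³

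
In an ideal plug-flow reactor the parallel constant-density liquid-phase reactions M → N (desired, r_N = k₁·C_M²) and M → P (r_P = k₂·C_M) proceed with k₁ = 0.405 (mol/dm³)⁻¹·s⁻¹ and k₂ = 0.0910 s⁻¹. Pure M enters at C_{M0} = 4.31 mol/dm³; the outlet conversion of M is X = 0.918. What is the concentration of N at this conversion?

3.49 mol/dm³

C_M = C_{M0}(1−X) = 0.3534 mol/dm³.
Along a PFR/batch, dC_P/dC_M = −r_P/(r_N+r_P) = −k₂/(k₂+k₁·C_M).
Integrating from C_{M0} to C_M: C_P = (0.0910/0.405)·ln[(0.0910+0.405·4.31)/(0.0910+0.405·0.353)] = 0.2247·ln(1.837/0.2341) = 0.4628 mol/dm³.
Then C_N = (C_{M0}−C_M) − C_P = 3.957 − 0.4628 = 3.494 mol/dm³.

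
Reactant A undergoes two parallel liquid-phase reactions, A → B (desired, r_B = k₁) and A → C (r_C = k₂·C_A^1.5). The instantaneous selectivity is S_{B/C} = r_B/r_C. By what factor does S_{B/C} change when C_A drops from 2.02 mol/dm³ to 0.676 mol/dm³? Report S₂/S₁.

5.17

S_{B/C} = (k₁/k₂)·C_A^-1.5, so S₂/S₁ = (C_{A,2}/C_{A,1})^-1.5.
= (0.676/2.02)^(-1.5) = (0.3347)^(-1.5) = 5.17.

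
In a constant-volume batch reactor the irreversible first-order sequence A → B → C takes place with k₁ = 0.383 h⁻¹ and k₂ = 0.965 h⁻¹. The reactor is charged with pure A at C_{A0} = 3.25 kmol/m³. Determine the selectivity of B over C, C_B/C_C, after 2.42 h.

Solving the coupled first-order balances gives C_B(t) = [k₁/(k₂−k₁)]·C_{A0}·(e^(−k₁t) − e^(−k₂t)).
e^(−k₁t) = e^(−0.383×2.42) = e^(−0.9269) = 0.3958; e^(−k₂t) = e^(−2.335) = 0.09678.
C_B = 0.383×3.25/(0.965−0.383) × (0.3958−0.09678) = 2.139×0.2990 = 0.6395 kmol/m³.
C_A = C_{A0}e^(−k₁t) = 1.286 kmol/m³, so C_C = C_{A0}−C_A−C_B = 1.324 kmol/m³; C_B/C_C = 0.483.

0.483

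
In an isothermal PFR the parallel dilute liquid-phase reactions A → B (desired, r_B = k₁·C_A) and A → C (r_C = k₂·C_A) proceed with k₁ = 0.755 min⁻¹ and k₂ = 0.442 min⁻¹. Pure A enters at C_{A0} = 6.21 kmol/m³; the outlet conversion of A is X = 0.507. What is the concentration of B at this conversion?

C_A = C_{A0}(1−X) = 3.062 kmol/m³.
Both paths are first order in A, so the instantaneous fraction to B is constant: dC_B/d(−C_A) = k₁/(k₁+k₂) = 0.6307.
C_B = 0.6307·(C_{A0}−C_A) = 0.6307×3.148 = 1.99 kmol/m³.

1.99 kmol/m³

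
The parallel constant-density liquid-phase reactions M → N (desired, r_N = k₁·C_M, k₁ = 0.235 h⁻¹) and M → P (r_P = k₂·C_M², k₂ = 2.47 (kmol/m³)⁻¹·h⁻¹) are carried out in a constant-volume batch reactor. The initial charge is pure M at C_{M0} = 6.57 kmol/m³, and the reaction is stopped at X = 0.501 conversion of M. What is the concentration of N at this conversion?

C_M = C_{M0}(1−X) = 3.278 kmol/m³.
Along a PFR/batch, dC_N/dC_M = −r_N/(r_N+r_P) = −k₁/(k₁+k₂·C_M).
Integrating from C_{M0} to C_M: C_N = (0.235/2.47)·ln[(0.235+2.47·6.57)/(0.235+2.47·3.28)] = 0.09514·ln(16.46/8.333) = 0.06478 kmol/m³.

0.0648 kmol/m³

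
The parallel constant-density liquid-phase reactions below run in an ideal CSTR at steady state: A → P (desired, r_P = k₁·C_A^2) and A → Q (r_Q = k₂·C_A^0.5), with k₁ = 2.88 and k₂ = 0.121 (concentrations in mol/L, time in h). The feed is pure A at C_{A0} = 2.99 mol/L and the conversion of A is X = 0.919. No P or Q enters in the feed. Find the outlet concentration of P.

2.03 mol/L

Exit C_A = C_{A0}(1−X) = 2.99×0.0810 = 0.2422 mol/L.
In a CSTR the entire volume is at exit conditions, so r_P = 2.88×0.2422^2 = 0.1689 and r_Q = 0.121×0.2422^0.5 = 0.05955.
Fraction of consumed A going to P: r_P/(r_P+r_Q) = 0.7394.
C_P = 0.7394·C_{A0}·X = 0.7394×2.99×0.919 = 2.03 mol/L.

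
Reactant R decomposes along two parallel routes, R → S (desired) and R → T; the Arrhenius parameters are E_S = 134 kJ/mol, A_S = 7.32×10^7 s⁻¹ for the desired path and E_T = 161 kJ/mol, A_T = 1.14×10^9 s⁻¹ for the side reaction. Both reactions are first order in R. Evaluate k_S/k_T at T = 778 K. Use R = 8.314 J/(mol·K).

Since both paths have the same order in R, the concentration cancels and S_{S/T} = k_S/k_T = (A_S/A_T)·exp[(E_T−E_S)/(RT)].
(E_T−E_S)/(RT) = (161−134)×10³/(8.314×778) = 27000/6468 = 4.174.
k_S/k_T = (7.32×10^7/1.14×10^9)·exp(4.174) = 0.06421 × 64.99 = 4.17.

4.17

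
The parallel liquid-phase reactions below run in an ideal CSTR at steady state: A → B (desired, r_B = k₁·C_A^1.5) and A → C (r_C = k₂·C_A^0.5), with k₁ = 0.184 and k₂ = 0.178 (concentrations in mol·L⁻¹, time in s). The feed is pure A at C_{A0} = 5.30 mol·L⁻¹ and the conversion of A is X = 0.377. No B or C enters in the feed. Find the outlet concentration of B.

Exit C_A = C_{A0}(1−X) = 5.30×0.623 = 3.302 mol·L⁻¹.
Rates in a CSTR are evaluated at the outlet concentration: r_B = 0.184×3.302^1.5 = 1.104, r_C = 0.178×3.302^0.5 = 0.3234.
Fraction of consumed A going to B: r_B/(r_B+r_C) = 0.7734.
C_B = 0.7734·C_{A0}·X = 0.7734×5.30×0.377 = 1.55 mol·L⁻¹.

1.55 mol·L⁻¹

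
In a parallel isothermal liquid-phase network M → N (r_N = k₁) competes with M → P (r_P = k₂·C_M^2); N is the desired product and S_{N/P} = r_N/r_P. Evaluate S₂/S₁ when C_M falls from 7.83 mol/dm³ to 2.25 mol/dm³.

12.1

S_{N/P} = (k₁/k₂)·C_M^-2, so S₂/S₁ = (C_{M,2}/C_{M,1})^-2.
= (2.25/7.83)^(-2) = (0.2874)^(-2) = 12.1.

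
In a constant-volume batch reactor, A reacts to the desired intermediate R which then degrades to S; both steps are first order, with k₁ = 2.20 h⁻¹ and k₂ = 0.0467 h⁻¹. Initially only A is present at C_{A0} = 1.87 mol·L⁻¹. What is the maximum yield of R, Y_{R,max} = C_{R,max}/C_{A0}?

0.920

At the optimum, C_{R,max}/C_{A0} = (k₁/k₂)^[k₂/(k₂−k₁)].
= (2.20/0.0467)^(0.0467/(0.0467−2.20)) = (47.11)^(-0.02169) = 0.9198.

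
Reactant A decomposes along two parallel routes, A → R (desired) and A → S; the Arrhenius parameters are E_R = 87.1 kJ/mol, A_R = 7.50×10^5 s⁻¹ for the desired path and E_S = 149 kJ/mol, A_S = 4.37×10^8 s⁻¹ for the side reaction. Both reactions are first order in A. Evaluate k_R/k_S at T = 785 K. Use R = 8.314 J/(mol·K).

22.6

With equal orders, S_{R/S} = k_R/k_S = (A_R/A_S)·exp[(E_S−E_R)/(RT)].
(E_S−E_R)/(RT) = (149−87.1)×10³/(8.314×785) = 61900/6526 = 9.484.
k_R/k_S = (7.50×10^5/4.37×10^8)·exp(9.484) = 0.001716 × 13153 = 22.6.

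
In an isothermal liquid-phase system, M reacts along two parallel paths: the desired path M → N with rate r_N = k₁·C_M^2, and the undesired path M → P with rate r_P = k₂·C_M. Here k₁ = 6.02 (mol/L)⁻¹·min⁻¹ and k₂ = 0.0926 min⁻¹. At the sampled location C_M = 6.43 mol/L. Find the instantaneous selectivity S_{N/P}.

418

S_{N/P} = r_N/r_P = (k₁·C_M^2)/(k₂·C_M) = (k₁/k₂)·C_M.
= (6.02×6.430^2) / (0.0926×6.430) = 248.9/0.5954 = 418.
Since the desired path is higher order in M, keeping C_M high (PFR or concentrated feed) favours N.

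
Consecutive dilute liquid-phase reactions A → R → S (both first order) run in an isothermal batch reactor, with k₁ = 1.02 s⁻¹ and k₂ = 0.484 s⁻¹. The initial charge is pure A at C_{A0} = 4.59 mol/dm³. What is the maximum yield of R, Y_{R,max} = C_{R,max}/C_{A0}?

0.510

For a first-order series the maximum intermediate yield is C_{R,max}/C_{A0} = (k₁/k₂)^[k₂/(k₂−k₁)].
= (1.02/0.484)^(0.484/(0.484−1.02)) = (2.107)^(-0.9030) = 0.5101.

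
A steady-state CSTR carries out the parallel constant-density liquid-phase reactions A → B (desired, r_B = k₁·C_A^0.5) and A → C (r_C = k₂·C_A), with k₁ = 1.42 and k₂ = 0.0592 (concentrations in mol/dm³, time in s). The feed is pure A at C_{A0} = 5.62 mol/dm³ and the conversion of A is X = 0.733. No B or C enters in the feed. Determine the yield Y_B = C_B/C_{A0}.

0.697

Exit C_A = C_{A0}(1−X) = 5.62×0.267 = 1.501 mol/dm³.
In a CSTR the entire volume is at exit conditions, so r_B = 1.42×1.501^0.5 = 1.739 and r_C = 0.0592×1.501 = 0.08883.
Fraction of consumed A going to B: r_B/(r_B+r_C) = 0.9514.
C_B = 0.9514·C_{A0}·X = 0.9514×5.62×0.733 = 3.92 mol/dm³; Y_B = C_B/C_{A0} = 0.697.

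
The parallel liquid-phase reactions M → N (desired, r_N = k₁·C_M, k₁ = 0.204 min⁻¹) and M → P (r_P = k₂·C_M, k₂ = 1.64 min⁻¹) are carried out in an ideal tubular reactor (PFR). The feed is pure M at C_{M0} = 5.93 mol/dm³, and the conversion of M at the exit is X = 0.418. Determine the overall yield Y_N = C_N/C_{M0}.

0.0462

C_M = C_{M0}(1−X) = 3.451 mol/dm³.
Both paths are first order in M, so the instantaneous fraction to N is constant: dC_N/d(−C_M) = k₁/(k₁+k₂) = 0.1106.
C_N = 0.1106·(C_{M0}−C_M) = 0.1106×2.479 = 0.274 mol/dm³.
Y_N = C_N/C_{M0} = 0.2742/5.93 = 0.0462.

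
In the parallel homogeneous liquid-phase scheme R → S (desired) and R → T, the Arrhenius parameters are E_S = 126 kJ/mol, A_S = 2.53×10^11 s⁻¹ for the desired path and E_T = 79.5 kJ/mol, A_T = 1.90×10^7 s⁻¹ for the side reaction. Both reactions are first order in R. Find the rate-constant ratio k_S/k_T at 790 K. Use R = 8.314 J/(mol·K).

11.2

Since both paths have the same order in R, the concentration cancels and S_{S/T} = k_S/k_T = (A_S/A_T)·exp[(E_T−E_S)/(RT)].
(E_T−E_S)/(RT) = (79.5−126)×10³/(8.314×790) = -46500/6568 = -7.080.
k_S/k_T = (2.53×10^11/1.90×10^7)·exp(-7.080) = 13316 × 8.420×10^-4 = 11.2.
Since E_S > E_T, raising the temperature improves selectivity toward S.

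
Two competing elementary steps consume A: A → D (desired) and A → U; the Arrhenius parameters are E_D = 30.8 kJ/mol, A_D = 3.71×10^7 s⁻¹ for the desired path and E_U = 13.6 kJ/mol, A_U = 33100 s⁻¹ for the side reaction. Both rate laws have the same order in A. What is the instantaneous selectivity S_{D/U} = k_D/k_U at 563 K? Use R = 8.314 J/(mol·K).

28.4

With equal orders, S_{D/U} = k_D/k_U = (A_D/A_U)·exp[(E_U−E_D)/(RT)].
(E_U−E_D)/(RT) = (13.6−30.8)×10³/(8.314×563) = -17200/4681 = -3.675.
k_D/k_U = (3.71×10^7/33100)·exp(-3.675) = 1121 × 0.02536 = 28.4.
Since E_D > E_U, raising the temperature improves selectivity toward D.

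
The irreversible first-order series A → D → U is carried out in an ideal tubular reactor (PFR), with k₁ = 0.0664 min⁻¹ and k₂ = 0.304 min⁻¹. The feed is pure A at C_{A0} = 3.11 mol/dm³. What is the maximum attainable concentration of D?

For a first-order series the maximum intermediate yield is C_{D,max}/C_{A0} = (k₁/k₂)^[k₂/(k₂−k₁)].
= (0.0664/0.304)^(0.304/(0.304−0.0664)) = (0.2184)^(1.279) = 0.1428.
C_{D,max} = 0.1428×3.11 = 0.444 mol/dm³.

0.444 mol/dm³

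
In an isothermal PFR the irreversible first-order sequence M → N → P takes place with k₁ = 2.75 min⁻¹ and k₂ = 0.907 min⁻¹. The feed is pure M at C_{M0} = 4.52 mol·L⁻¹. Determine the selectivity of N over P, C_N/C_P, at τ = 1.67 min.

0.462

For first-order series with pure M initially, C_N(τ) = k₁C_{M0}/(k₂−k₁)·(e^(−k₁τ) − e^(−k₂τ)).
e^(−k₁τ) = e^(−2.75×1.67) = e^(−4.592) = 0.01013; e^(−k₂τ) = e^(−1.515) = 0.2199.
C_N = 2.75×4.52/(0.907−2.75) × (0.01013−0.2199) = (-6.744)×(-0.2097) = 1.415 mol·L⁻¹.
C_M = C_{M0}e^(−k₁τ) = 0.04578 mol·L⁻¹, so C_P = C_{M0}−C_M−C_N = 3.060 mol·L⁻¹; C_N/C_P = 0.462.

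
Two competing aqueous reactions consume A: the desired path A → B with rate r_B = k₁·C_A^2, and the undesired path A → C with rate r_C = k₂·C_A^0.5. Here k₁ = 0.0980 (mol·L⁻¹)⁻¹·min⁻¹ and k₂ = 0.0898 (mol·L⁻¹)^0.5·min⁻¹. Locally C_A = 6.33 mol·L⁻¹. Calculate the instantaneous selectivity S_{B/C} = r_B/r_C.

17.4

S_{B/C} = r_B/r_C = (k₁·C_A^2)/(k₂·C_A^0.5) = (k₁/k₂)·C_A^1.5.
= (0.0980×6.330^2) / (0.0898×6.330^0.5) = 3.927/0.2259 = 17.4.
Since the desired path is higher order in A, keeping C_A high (PFR or concentrated feed) favours B.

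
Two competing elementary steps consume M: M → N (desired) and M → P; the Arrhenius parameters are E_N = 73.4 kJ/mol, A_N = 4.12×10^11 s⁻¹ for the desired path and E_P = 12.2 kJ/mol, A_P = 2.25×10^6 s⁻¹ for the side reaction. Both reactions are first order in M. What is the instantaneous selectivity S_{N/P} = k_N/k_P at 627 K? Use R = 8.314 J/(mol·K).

Since both paths have the same order in M, the concentration cancels and S_{N/P} = k_N/k_P = (A_N/A_P)·exp[(E_P−E_N)/(RT)].
(E_P−E_N)/(RT) = (12.2−73.4)×10³/(8.314×627) = -61200/5213 = -11.74.
k_N/k_P = (4.12×10^11/2.25×10^6)·exp(-11.74) = 1.831×10^5 × 7.967×10^-6 = 1.46.
Since E_N > E_P, raising the temperature improves selectivity toward N.

1.46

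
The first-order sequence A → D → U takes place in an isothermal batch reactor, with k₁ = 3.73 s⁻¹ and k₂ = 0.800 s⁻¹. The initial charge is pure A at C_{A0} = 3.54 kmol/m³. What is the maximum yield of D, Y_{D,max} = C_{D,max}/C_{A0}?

Evaluating C_D at t_opt = ln(k₂/k₁)/(k₂−k₁) gives C_{D,max}/C_{A0} = (k₁/k₂)^[k₂/(k₂−k₁)].
= (3.73/0.800)^(0.800/(0.800−3.73)) = (4.662)^(-0.2730) = 0.6568.

0.657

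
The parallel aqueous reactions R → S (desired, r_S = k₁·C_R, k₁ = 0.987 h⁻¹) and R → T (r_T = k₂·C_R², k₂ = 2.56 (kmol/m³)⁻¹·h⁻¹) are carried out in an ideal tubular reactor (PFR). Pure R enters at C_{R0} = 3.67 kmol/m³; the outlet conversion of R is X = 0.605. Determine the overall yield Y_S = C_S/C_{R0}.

0.0833

C_R = C_{R0}(1−X) = 1.450 kmol/m³.
Along a PFR/batch, dC_S/dC_R = −r_S/(r_S+r_T) = −k₁/(k₁+k₂·C_R).
Integrating from C_{R0} to C_R: C_S = (0.987/2.56)·ln[(0.987+2.56·3.67)/(0.987+2.56·1.45)] = 0.3855·ln(10.38/4.698) = 0.3057 kmol/m³.
Y_S = C_S/C_{R0} = 0.3057/3.67 = 0.0833.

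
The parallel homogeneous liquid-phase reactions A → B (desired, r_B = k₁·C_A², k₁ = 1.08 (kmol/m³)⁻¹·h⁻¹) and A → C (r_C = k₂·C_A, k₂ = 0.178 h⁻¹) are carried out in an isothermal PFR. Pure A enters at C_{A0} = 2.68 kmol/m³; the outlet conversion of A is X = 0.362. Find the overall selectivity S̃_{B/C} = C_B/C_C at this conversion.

C_A = C_{A0}(1−X) = 1.710 kmol/m³.
Along a PFR/batch, dC_C/dC_A = −r_C/(r_B+r_C) = −k₂/(k₂+k₁·C_A).
Integrating from C_{A0} to C_A: C_C = (0.178/1.08)·ln[(0.178+1.08·2.68)/(0.178+1.08·1.71)] = 0.1648·ln(3.072/2.025) = 0.06874 kmol/m³.
Then C_B = (C_{A0}−C_A) − C_C = 0.9702 − 0.06874 = 0.9014 kmol/m³.
S̃_{B/C} = C_B/C_C = 0.9014/0.06874 = 13.1.

13.1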